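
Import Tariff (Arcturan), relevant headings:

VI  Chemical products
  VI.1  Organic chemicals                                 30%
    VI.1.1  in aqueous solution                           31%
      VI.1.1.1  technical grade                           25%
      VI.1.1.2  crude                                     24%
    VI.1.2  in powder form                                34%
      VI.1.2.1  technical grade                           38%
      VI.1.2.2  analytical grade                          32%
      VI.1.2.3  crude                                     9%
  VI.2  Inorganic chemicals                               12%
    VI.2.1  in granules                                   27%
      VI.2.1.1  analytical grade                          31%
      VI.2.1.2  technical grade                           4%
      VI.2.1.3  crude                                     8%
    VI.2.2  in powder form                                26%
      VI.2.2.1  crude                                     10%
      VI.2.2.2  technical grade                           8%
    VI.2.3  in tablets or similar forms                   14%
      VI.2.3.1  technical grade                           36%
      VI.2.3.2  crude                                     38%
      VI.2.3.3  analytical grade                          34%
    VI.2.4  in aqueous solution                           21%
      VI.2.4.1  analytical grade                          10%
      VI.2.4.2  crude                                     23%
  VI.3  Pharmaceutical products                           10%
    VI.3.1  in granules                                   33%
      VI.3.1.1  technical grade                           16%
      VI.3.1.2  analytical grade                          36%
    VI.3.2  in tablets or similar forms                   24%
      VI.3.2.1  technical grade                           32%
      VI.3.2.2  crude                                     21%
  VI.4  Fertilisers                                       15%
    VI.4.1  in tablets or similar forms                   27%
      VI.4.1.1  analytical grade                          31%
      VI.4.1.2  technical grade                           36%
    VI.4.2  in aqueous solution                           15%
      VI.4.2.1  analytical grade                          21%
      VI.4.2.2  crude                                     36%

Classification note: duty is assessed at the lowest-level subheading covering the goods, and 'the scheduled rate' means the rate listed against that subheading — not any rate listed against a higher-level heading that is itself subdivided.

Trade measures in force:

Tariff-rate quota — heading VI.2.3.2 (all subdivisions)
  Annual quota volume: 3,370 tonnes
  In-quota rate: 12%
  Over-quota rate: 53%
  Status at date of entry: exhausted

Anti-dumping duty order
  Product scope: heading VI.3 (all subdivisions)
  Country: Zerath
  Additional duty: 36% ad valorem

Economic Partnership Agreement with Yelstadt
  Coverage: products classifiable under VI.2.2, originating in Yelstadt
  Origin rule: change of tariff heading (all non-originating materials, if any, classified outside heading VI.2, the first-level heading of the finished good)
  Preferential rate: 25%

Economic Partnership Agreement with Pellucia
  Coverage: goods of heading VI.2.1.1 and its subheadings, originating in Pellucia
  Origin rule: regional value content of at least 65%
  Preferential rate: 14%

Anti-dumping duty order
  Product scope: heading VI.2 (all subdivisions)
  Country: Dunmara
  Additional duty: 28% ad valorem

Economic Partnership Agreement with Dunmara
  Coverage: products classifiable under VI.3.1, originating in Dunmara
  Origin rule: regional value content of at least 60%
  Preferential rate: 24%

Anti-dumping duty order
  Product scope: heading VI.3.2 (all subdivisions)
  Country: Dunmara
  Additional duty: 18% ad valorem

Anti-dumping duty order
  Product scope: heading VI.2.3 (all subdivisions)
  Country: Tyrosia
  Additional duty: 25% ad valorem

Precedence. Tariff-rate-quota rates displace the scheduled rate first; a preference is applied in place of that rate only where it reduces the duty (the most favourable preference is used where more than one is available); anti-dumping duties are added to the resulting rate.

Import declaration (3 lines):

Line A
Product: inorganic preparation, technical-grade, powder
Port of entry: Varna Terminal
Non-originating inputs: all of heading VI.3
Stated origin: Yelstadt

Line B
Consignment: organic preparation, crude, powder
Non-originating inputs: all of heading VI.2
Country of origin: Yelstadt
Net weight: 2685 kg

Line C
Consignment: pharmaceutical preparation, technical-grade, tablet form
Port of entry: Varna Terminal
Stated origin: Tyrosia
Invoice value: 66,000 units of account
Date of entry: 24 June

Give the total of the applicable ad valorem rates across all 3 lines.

Line A: inorganic → VI.2; powder → VI.2.2; technical-grade → VI.2.2.2. Scheduled 8%. Yelstadt agreement on VI.2.2: CTH met → 25% available; preference 25% not lower than 8% → no reduction. → 8%.
Line B: organic → VI.1; powder → VI.1.2; crude → VI.1.2.3. Scheduled 9%. Yelstadt agreement on VI.2.2: VI.1.2.3 not covered. → 9%.
Line C: pharmaceutical → VI.3; tablet form → VI.3.2; technical-grade → VI.3.2.1. Scheduled 32%. No special measure applies. → 32%.
Sum: 8% + 9% + 32% = 49%.

49%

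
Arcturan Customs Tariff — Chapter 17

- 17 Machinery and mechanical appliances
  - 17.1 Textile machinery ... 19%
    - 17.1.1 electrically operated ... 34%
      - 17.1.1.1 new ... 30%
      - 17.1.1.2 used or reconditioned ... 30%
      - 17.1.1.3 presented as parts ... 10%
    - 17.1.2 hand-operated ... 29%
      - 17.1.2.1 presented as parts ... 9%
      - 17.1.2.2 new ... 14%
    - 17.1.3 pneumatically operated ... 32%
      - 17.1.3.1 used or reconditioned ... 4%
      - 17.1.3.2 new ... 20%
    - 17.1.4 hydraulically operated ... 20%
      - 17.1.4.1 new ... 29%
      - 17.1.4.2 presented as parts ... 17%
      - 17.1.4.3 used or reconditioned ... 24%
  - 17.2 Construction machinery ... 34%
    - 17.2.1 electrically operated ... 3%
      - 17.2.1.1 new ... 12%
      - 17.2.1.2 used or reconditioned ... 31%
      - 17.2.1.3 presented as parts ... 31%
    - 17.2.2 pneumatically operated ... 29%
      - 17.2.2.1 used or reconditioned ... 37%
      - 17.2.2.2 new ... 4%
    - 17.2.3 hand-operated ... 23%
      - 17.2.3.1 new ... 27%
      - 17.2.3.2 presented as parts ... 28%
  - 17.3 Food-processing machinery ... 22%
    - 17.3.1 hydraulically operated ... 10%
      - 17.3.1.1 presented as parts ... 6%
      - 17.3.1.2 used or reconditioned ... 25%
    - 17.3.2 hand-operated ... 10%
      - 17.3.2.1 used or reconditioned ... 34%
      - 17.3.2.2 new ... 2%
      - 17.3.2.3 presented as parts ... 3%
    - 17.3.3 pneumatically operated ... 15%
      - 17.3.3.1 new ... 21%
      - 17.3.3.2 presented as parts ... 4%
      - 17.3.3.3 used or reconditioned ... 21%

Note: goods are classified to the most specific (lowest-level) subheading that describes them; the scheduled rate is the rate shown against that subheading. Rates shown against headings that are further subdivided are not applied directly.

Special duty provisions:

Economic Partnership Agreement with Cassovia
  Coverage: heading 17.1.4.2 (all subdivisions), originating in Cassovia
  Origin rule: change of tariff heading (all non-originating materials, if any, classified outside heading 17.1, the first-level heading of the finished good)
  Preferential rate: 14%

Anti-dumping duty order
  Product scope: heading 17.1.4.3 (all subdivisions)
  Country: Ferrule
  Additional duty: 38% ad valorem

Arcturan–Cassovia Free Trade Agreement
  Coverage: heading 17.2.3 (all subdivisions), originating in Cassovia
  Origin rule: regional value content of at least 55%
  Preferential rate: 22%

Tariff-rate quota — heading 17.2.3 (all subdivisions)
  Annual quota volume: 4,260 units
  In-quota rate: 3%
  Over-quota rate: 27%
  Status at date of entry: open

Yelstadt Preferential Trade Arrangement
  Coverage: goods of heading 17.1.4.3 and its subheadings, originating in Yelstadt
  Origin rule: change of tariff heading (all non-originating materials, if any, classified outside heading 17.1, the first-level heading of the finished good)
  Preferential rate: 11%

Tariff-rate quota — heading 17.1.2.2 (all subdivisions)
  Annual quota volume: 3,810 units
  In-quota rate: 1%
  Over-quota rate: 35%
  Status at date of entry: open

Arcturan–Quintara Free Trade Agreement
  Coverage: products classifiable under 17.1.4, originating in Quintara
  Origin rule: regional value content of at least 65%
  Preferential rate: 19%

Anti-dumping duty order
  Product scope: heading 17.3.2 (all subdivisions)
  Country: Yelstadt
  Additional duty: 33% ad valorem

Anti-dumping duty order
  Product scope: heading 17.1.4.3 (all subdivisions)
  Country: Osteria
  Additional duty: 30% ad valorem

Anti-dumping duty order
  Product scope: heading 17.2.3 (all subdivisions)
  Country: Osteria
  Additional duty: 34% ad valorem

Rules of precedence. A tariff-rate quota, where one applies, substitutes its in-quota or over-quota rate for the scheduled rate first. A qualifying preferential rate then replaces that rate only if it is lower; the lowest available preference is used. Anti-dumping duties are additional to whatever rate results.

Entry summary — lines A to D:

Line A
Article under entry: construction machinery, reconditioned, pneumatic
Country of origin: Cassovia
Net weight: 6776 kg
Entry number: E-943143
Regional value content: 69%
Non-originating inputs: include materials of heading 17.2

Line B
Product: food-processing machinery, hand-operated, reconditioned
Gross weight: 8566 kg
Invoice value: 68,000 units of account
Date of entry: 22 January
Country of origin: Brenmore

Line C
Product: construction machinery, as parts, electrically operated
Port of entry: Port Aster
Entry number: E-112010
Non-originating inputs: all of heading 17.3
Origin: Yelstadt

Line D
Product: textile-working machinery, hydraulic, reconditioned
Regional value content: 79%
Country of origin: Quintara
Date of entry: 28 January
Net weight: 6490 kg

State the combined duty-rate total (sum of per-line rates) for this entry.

Line A: construction → 17.2; pneumatic → 17.2.2; reconditioned → 17.2.2.1. Scheduled 37%. Cassovia agreement on 17.1.4.2: 17.2.2.1 not covered; Cassovia agreement on 17.2.3: 17.2.2.1 not covered. → 37%.
Line B: food-processing → 17.3; hand-operated → 17.3.2; reconditioned → 17.3.2.1. Scheduled 34%. No special measure applies. → 34%.
Line C: construction → 17.2; electrically operated → 17.2.1; as parts → 17.2.1.3. Scheduled 31%. Yelstadt agreement on 17.1.4.3: 17.2.1.3 not covered. → 31%.
Line D: textile-working → 17.1; hydraulic → 17.1.4; reconditioned → 17.1.4.3. Scheduled 24%. Quintara agreement on 17.1.4: RVC ≥ 65% → 19% available; preferential 19%. → 19%.
Sum: 37% + 34% + 31% + 19% = 121%.

121%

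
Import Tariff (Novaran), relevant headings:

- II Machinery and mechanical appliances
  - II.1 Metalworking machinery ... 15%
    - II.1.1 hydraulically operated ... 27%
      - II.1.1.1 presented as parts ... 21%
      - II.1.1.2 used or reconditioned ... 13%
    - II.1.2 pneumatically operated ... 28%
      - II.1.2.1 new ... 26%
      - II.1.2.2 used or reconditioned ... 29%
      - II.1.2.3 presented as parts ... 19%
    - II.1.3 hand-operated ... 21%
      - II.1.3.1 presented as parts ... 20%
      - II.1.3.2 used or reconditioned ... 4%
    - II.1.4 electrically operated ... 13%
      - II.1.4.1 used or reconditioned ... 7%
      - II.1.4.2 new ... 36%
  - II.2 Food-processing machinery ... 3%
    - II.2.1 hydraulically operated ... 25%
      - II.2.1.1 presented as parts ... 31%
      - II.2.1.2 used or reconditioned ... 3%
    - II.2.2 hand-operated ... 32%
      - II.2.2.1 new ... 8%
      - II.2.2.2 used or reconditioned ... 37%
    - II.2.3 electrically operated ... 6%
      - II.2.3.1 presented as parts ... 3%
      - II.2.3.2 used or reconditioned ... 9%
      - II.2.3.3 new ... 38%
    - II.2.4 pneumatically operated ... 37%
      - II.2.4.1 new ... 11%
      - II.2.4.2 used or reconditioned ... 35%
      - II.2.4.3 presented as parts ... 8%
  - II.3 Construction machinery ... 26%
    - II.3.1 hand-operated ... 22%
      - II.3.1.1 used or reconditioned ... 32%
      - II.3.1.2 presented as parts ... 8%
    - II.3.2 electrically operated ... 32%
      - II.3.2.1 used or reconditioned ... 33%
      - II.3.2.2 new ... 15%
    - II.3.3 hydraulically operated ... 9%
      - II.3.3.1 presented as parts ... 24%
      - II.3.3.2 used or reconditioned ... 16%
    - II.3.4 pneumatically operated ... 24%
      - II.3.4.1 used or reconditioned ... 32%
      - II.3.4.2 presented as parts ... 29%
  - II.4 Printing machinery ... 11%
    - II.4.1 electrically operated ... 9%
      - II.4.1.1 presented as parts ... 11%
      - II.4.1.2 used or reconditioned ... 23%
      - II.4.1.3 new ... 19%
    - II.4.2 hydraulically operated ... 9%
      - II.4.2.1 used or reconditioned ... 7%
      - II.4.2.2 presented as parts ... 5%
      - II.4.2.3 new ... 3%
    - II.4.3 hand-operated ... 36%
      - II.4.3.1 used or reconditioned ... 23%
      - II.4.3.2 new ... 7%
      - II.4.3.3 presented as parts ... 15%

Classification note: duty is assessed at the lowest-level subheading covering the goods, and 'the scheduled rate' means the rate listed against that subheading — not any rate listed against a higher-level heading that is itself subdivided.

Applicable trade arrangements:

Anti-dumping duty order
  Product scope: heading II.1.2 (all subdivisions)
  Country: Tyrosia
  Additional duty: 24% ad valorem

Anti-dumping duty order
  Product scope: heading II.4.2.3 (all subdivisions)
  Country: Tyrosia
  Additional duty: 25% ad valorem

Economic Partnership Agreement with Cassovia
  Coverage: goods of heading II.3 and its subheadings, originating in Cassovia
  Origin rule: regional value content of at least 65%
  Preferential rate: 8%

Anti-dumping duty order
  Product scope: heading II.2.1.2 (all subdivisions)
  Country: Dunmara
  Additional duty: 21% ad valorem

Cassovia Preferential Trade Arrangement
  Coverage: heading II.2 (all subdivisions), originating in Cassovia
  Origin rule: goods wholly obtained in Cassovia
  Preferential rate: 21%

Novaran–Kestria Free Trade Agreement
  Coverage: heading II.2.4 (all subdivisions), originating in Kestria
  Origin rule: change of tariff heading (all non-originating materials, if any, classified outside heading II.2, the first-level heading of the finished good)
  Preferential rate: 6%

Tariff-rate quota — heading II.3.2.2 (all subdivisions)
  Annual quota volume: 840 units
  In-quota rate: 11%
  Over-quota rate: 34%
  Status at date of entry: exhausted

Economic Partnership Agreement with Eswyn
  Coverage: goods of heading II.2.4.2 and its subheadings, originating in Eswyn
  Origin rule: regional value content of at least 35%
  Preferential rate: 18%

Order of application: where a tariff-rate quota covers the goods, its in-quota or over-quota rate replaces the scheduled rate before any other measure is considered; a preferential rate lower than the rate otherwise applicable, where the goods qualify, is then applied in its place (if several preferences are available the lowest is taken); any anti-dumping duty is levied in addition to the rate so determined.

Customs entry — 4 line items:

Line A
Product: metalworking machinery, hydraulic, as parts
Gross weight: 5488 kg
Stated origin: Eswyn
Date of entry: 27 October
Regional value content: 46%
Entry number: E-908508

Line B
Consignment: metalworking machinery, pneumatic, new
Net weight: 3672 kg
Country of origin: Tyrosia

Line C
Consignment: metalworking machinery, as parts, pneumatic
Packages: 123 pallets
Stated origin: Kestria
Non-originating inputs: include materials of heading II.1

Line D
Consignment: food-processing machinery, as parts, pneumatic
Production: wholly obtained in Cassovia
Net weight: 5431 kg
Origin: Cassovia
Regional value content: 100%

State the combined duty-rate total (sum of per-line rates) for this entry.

Line A: metalworking → II.1; hydraulic → II.1.1; as parts → II.1.1.1. Scheduled 21%. Eswyn agreement on II.2.4.2: II.1.1.1 not covered. → 21%.
Line B: metalworking → II.1; pneumatic → II.1.2; new → II.1.2.1. Scheduled 26%. anti-dumping (Tyrosia, II.1.2): +24%; total 26% + 24% = 50%. → 50%.
Line C: metalworking → II.1; pneumatic → II.1.2; as parts → II.1.2.3. Scheduled 19%. Kestria agreement on II.2.4: II.1.2.3 not covered. → 19%.
Line D: food-processing → II.2; pneumatic → II.2.4; as parts → II.2.4.3. Scheduled 8%. Cassovia agreement on II.3: II.2.4.3 not covered; Cassovia agreement on II.2: wholly obtained → 21% available; preference 21% not lower than 8% → no reduction. → 8%.
Sum: 21% + 50% + 19% + 8% = 98%.

98%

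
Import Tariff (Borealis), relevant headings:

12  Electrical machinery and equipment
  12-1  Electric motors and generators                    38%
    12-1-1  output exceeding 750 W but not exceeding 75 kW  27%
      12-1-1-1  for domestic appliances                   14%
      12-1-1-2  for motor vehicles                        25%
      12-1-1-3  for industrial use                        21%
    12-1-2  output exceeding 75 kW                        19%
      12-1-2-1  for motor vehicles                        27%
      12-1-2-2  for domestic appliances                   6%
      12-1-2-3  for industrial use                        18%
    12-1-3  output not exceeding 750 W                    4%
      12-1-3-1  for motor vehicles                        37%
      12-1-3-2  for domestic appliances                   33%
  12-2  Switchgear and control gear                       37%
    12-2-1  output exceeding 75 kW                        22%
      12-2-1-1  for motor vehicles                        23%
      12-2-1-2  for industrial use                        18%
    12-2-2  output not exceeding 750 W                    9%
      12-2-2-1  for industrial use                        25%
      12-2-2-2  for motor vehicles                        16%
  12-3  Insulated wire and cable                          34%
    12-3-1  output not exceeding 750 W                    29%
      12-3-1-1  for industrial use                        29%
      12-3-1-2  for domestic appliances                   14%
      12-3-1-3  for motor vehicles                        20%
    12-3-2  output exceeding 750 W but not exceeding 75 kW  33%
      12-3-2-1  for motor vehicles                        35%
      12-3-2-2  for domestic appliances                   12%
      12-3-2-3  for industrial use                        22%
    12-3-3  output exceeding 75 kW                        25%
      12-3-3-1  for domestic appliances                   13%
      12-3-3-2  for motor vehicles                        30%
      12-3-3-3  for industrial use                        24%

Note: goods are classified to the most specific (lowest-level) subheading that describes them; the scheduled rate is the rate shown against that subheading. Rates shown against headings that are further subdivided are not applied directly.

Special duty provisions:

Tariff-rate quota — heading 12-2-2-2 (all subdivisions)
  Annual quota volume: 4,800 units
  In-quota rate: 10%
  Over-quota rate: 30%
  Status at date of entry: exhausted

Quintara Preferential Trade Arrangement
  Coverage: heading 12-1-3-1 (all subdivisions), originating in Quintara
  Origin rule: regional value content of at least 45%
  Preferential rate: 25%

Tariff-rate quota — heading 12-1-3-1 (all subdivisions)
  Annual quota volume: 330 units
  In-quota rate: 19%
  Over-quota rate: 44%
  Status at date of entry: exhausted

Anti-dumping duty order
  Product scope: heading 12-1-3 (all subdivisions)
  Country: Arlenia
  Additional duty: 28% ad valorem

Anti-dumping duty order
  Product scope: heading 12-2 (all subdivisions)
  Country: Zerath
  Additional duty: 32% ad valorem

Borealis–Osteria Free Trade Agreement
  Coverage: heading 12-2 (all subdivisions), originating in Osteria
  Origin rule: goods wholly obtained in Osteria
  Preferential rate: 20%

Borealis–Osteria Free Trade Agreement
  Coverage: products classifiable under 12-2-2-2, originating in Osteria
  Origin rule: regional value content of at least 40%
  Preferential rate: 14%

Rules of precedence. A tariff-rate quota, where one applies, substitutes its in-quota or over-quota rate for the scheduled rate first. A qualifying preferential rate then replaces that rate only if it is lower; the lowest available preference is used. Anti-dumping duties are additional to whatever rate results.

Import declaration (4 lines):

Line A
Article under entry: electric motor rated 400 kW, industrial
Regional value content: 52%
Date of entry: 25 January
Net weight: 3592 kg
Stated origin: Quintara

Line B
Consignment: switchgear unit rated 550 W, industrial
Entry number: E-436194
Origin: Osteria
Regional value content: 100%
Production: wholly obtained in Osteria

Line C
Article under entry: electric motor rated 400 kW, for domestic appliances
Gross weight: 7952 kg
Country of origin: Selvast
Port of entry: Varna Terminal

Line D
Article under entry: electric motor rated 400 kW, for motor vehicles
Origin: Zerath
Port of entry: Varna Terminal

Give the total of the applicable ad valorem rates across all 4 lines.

71%

Line A: electric motor → 12-1; rated 400 kW → 12-1-2; industrial → 12-1-2-3. Scheduled 18%. Quintara agreement on 12-1-3-1: 12-1-2-3 not covered. → 18%.
Line B: switchgear unit → 12-2; rated 550 W → 12-2-2; industrial → 12-2-2-1. Scheduled 25%. Osteria agreement on 12-2: wholly obtained → 20% available; Osteria agreement on 12-2-2-2: 12-2-2-1 not covered; preferential 20%. → 20%.
Line C: electric motor → 12-1; rated 400 kW → 12-1-2; for domestic appliances → 12-1-2-2. Scheduled 6%. No special measure applies. → 6%.
Line D: electric motor → 12-1; rated 400 kW → 12-1-2; for motor vehicles → 12-1-2-1. Scheduled 27%. No special measure applies. → 27%.
Sum: 18% + 20% + 6% + 27% = 71%.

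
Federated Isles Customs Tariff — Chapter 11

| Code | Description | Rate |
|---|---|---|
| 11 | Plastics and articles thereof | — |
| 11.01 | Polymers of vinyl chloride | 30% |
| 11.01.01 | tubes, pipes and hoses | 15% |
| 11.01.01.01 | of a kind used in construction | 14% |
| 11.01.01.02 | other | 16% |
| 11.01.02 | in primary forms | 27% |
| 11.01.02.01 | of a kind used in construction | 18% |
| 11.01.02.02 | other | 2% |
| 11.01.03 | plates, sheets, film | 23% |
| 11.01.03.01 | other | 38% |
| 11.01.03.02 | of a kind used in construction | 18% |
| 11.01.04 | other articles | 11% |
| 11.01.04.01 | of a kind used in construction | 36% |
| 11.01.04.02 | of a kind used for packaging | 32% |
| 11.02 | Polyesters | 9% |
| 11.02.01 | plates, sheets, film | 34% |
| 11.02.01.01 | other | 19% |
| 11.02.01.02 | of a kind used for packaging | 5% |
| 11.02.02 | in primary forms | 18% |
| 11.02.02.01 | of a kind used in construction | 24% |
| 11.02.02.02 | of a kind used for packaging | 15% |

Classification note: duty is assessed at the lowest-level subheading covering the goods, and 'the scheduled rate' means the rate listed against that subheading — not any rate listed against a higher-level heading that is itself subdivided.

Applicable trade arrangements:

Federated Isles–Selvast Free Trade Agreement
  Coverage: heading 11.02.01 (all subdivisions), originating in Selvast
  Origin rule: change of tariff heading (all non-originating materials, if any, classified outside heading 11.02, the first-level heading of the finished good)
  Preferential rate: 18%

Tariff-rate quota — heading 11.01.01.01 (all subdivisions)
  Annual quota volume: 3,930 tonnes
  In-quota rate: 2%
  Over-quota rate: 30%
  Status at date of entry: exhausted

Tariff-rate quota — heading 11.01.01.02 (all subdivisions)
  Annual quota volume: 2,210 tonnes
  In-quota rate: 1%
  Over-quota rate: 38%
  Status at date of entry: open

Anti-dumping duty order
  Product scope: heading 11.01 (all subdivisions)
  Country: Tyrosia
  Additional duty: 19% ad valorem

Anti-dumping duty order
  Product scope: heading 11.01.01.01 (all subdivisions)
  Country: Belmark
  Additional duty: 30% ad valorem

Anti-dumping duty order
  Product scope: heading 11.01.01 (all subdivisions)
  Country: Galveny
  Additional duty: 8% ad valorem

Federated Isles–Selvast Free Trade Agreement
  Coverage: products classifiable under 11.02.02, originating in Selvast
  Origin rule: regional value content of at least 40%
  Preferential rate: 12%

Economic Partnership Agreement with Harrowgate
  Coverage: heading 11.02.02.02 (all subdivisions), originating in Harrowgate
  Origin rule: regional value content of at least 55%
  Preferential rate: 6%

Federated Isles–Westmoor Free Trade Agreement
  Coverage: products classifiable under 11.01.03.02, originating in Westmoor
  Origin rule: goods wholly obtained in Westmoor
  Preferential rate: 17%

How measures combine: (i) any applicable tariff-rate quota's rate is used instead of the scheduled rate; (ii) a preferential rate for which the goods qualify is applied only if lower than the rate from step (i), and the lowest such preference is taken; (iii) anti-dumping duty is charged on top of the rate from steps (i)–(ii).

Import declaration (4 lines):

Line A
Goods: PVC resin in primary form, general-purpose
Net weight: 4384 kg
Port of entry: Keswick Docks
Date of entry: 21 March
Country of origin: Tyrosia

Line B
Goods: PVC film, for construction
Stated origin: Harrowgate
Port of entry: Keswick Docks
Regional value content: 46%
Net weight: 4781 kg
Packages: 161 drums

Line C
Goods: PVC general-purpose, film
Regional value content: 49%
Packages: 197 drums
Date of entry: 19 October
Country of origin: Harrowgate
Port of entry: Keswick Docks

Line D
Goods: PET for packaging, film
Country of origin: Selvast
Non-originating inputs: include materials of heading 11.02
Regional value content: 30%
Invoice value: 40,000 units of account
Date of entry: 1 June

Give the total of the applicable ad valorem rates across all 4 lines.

Line A: PVC → 11.01; resin in primary form → 11.01.02; general-purpose → 11.01.02.02. Scheduled 2%. anti-dumping (Tyrosia, 11.01): +19%; total 2% + 19% = 21%. → 21%.
Line B: PVC → 11.01; film → 11.01.03; for construction → 11.01.03.02. Scheduled 18%. Harrowgate agreement on 11.02.02.02: 11.01.03.02 not covered. → 18%.
Line C: PVC → 11.01; film → 11.01.03; general-purpose → 11.01.03.01. Scheduled 38%. Harrowgate agreement on 11.02.02.02: 11.01.03.01 not covered. → 38%.
Line D: PET → 11.02; film → 11.02.01; for packaging → 11.02.01.02. Scheduled 5%. Selvast agreement on 11.02.01: CTH not met; Selvast agreement on 11.02.02: 11.02.01.02 not covered. → 5%.
Sum: 21% + 18% + 38% + 5% = 82%.

82%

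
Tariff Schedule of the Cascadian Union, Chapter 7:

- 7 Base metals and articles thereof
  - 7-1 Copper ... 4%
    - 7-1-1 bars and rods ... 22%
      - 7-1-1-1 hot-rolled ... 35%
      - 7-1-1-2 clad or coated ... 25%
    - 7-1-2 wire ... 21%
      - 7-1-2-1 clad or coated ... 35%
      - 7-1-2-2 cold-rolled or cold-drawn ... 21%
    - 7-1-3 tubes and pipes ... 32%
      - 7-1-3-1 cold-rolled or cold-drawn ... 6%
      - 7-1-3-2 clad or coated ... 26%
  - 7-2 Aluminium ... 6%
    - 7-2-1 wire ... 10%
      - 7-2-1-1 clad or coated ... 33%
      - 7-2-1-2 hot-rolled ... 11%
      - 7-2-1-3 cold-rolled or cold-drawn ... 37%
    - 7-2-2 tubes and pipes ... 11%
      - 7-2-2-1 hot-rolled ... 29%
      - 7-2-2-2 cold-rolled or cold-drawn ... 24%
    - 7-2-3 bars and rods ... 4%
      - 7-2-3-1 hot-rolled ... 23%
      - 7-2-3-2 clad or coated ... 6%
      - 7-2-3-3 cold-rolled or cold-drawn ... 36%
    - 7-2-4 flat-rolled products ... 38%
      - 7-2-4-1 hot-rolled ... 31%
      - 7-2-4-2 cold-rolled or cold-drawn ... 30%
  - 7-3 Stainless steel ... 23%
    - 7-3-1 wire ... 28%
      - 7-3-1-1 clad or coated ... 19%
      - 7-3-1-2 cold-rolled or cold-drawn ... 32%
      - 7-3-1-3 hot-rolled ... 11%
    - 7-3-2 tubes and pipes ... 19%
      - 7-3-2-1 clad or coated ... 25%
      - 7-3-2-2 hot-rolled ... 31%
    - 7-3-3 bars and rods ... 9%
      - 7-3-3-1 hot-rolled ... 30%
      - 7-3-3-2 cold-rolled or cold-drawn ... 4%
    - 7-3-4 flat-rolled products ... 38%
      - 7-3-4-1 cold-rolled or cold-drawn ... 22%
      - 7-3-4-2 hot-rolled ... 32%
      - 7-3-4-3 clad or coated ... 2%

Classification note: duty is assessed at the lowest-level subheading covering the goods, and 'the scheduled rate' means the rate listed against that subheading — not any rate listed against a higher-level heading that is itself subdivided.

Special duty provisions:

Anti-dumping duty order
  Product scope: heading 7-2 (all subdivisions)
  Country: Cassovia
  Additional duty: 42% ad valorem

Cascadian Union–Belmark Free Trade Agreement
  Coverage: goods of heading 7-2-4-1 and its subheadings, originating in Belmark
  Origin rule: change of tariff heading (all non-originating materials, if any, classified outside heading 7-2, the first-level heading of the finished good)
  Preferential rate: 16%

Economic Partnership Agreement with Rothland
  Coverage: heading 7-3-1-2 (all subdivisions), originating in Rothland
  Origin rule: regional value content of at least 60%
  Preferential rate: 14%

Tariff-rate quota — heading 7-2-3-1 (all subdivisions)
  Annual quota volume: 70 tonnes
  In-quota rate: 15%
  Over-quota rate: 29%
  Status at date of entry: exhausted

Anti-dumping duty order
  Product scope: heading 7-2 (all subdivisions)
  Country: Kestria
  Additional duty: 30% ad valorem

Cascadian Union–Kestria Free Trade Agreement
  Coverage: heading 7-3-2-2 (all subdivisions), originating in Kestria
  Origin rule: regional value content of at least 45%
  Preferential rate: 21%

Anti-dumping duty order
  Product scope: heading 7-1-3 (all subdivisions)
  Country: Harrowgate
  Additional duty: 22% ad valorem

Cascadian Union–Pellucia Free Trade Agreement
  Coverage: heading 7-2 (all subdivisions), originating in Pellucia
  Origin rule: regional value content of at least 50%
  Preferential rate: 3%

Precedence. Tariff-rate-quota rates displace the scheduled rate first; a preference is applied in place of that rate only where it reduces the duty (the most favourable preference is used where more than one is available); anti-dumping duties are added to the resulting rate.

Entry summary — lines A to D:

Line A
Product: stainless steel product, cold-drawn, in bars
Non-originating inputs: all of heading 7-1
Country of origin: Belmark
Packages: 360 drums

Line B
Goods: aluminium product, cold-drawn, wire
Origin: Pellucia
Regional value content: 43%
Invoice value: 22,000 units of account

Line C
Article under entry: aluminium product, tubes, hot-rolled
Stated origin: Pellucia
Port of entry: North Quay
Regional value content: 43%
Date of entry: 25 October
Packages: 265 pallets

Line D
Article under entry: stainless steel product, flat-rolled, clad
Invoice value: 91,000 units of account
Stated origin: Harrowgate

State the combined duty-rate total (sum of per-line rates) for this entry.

Line A: stainless steel → 7-3; in bars → 7-3-3; cold-drawn → 7-3-3-2. Scheduled 4%. Belmark agreement on 7-2-4-1: 7-3-3-2 not covered. → 4%.
Line B: aluminium → 7-2; wire → 7-2-1; cold-drawn → 7-2-1-3. Scheduled 37%. Pellucia agreement on 7-2: RVC < 50%. → 37%.
Line C: aluminium → 7-2; tubes → 7-2-2; hot-rolled → 7-2-2-1. Scheduled 29%. Pellucia agreement on 7-2: RVC < 50%. → 29%.
Line D: stainless steel → 7-3; flat-rolled → 7-3-4; clad → 7-3-4-3. Scheduled 2%. No special measure applies. → 2%.
Sum: 4% + 37% + 29% + 2% = 72%.

72%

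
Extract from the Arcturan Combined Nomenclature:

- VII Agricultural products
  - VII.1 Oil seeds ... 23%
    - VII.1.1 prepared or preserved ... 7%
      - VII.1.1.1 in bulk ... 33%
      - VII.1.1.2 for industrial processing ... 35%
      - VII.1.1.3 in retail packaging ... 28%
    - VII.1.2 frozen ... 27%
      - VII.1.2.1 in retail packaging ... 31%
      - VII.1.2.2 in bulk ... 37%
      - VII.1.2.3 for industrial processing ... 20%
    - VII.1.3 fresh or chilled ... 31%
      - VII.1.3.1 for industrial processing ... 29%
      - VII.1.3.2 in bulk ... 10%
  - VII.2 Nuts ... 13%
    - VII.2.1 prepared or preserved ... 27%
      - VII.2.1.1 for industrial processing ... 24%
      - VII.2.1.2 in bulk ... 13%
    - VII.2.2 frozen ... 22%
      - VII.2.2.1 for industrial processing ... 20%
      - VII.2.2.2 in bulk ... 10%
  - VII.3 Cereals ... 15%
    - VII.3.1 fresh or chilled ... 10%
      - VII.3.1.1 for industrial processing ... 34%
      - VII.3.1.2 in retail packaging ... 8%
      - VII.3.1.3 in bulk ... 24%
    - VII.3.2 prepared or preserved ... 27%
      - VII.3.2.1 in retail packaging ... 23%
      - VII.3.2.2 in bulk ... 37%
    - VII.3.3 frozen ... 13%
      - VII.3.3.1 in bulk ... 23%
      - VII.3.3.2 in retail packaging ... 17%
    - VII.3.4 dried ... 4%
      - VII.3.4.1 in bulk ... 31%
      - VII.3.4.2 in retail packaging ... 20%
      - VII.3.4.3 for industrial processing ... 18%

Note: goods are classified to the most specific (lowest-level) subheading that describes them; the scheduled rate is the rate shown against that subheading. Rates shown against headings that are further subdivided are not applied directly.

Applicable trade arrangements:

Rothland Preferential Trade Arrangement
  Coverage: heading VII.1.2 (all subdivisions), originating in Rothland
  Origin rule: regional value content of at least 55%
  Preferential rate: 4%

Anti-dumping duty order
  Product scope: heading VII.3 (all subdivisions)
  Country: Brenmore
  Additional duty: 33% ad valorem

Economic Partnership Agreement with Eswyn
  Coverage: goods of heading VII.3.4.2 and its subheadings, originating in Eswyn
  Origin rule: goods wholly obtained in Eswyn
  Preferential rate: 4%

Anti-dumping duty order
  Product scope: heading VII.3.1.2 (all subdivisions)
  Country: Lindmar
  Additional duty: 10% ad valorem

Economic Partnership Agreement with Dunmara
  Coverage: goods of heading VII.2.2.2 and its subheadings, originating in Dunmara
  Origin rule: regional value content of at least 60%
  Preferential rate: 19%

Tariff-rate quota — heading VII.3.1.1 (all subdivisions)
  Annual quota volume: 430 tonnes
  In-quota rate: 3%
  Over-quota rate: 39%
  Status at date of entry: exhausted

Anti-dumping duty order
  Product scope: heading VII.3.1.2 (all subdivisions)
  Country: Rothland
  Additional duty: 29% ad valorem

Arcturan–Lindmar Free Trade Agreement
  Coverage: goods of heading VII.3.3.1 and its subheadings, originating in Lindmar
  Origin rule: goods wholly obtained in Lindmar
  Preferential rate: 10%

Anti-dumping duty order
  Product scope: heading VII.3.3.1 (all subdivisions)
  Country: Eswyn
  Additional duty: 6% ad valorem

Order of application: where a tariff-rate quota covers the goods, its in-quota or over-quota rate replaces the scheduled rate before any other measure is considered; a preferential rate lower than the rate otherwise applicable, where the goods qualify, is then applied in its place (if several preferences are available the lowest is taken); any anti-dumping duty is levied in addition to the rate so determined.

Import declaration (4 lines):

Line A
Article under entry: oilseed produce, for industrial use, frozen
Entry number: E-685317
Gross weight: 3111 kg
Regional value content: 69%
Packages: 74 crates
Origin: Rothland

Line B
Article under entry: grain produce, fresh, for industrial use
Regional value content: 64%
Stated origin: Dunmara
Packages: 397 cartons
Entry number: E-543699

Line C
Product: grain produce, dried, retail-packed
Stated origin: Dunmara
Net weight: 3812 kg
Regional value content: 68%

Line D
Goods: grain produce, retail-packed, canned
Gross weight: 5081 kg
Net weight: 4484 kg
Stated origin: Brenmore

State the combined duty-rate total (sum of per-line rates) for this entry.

119%

Line A: oilseed → VII.1; frozen → VII.1.2; for industrial use → VII.1.2.3. Scheduled 20%. Rothland agreement on VII.1.2: RVC ≥ 55% → 4% available; preferential 4%. → 4%.
Line B: grain → VII.3; fresh → VII.3.1; for industrial use → VII.3.1.1. Scheduled 34%. quota on VII.3.1.1 exhausted → over-quota 39%; Dunmara agreement on VII.2.2.2: VII.3.1.1 not covered. → 39%.
Line C: grain → VII.3; dried → VII.3.4; retail-packed → VII.3.4.2. Scheduled 20%. Dunmara agreement on VII.2.2.2: VII.3.4.2 not covered. → 20%.
Line D: grain → VII.3; canned → VII.3.2; retail-packed → VII.3.2.1. Scheduled 23%. anti-dumping (Brenmore, VII.3): +33%; total 23% + 33% = 56%. → 56%.
Sum: 4% + 39% + 20% + 56% = 119%.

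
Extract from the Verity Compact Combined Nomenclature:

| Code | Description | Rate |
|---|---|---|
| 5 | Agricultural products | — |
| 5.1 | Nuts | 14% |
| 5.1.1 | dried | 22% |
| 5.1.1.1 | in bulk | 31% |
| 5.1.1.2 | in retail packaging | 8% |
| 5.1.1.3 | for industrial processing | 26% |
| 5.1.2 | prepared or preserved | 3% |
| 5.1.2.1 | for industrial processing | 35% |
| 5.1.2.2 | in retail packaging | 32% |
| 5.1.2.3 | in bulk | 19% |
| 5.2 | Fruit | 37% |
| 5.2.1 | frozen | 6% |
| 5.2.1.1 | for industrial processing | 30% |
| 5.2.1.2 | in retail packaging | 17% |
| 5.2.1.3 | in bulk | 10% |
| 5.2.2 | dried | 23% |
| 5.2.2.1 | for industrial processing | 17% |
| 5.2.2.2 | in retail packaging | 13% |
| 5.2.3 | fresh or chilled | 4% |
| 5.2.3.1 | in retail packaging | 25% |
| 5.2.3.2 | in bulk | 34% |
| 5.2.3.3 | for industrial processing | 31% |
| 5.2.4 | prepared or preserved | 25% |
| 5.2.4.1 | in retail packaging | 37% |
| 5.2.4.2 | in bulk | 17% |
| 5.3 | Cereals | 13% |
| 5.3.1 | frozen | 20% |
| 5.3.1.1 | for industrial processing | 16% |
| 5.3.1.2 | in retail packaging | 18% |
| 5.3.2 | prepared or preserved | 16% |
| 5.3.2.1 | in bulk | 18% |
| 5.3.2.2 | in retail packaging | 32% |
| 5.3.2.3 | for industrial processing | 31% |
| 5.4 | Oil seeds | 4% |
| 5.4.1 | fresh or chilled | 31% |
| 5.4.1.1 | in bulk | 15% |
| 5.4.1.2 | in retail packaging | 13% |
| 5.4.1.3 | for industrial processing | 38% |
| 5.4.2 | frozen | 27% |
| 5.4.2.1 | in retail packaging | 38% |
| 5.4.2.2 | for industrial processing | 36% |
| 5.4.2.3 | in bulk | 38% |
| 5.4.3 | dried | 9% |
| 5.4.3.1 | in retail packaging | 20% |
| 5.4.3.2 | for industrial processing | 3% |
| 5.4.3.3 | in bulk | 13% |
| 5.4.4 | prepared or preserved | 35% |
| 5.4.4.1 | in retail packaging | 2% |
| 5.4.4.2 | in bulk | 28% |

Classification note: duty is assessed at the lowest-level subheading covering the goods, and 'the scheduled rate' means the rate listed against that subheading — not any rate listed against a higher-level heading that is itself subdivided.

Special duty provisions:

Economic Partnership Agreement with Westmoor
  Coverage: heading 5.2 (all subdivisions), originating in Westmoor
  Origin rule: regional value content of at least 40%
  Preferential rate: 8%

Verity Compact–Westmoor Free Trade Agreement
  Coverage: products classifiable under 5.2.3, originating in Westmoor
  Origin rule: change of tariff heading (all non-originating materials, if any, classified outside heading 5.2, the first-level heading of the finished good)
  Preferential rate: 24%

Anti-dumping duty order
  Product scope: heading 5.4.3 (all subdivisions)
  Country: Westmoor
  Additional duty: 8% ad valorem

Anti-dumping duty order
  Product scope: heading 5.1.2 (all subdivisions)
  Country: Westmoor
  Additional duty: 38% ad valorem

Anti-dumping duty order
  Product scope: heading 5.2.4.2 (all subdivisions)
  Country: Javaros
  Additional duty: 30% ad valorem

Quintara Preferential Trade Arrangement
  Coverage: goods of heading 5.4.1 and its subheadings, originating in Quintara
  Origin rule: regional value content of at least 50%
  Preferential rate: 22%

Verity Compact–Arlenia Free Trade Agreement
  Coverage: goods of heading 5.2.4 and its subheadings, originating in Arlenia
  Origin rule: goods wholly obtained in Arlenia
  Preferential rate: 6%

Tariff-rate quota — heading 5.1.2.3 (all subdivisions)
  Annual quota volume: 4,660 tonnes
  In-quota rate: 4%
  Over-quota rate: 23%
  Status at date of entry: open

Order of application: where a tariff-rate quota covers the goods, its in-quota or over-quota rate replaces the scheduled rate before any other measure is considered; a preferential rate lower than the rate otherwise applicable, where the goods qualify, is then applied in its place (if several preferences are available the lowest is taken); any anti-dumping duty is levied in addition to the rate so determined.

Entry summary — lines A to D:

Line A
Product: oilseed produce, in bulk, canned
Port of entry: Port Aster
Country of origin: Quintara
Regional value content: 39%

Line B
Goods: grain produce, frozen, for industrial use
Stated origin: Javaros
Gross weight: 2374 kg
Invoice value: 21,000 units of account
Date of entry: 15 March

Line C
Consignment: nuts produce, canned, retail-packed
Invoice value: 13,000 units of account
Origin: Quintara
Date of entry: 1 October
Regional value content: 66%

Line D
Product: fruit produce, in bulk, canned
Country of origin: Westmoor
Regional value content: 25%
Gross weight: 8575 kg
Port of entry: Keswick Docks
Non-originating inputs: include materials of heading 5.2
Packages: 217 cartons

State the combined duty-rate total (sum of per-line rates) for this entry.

93%

Line A: oilseed → 5.4; canned → 5.4.4; in bulk → 5.4.4.2. Scheduled 28%. Quintara agreement on 5.4.1: 5.4.4.2 not covered. → 28%.
Line B: grain → 5.3; frozen → 5.3.1; for industrial use → 5.3.1.1. Scheduled 16%. No special measure applies. → 16%.
Line C: nuts → 5.1; canned → 5.1.2; retail-packed → 5.1.2.2. Scheduled 32%. Quintara agreement on 5.4.1: 5.1.2.2 not covered. → 32%.
Line D: fruit → 5.2; canned → 5.2.4; in bulk → 5.2.4.2. Scheduled 17%. Westmoor agreement on 5.2: RVC < 40%; Westmoor agreement on 5.2.3: 5.2.4.2 not covered. → 17%.
Sum: 28% + 16% + 32% + 17% = 93%.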